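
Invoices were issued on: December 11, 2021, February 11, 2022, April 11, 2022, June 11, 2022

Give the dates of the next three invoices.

August 11, 2022; October 11, 2022; December 11, 2022

Each date is the 11th; the gaps (62, 59, 61) track the month lengths.
The rule is the 11th of every 2 months.
Next: August 2022 → August 11, 2022.
October 2022: October 11, 2022.
December 2022: December 11, 2022.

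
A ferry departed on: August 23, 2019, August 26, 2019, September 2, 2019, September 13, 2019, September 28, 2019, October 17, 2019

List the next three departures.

November 9, 2019; December 6, 2019; January 6, 2020

Intervals are 3, 7, 11, 15, 19 days — an arithmetic progression with common difference 4.
Next gap: 23 days. October 17, 2019 + 23 days = November 9, 2019.
Next gap: 27 days. November 9, 2019 + 27 days = December 6, 2019.
Next gap: 31 days. December 6, 2019 + 31 days = January 6, 2020.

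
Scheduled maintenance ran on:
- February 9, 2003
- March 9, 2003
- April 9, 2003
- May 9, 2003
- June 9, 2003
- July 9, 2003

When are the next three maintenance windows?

August 9, 2003; September 9, 2003; October 9, 2003

Each date is the 9th; the gaps (28, 31, 30, 31, 30) track the month lengths.
The rule is the 9th of each month.
August 2003: August 9, 2003.
Next: September 2003 → September 9, 2003.
October 2003: October 9, 2003.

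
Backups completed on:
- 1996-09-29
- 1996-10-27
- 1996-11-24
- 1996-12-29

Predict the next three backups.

1997-01-26, 1997-02-23, 1997-03-30

These are Sundays with 28, 28, 35-day gaps.
Each is the final Sunday of its month — 1996-09-29 is past the 28th, so '4th Sunday' doesn't fit.
January 1997 ends with Sunday 1997-01-26.
Last Sunday of February 1997: 1997-02-23.
Last Sunday of March 1997: 1997-03-30.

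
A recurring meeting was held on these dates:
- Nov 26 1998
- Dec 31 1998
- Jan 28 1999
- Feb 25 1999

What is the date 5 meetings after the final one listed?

These are Thursdays with 35, 28, 28-day gaps.
Each is the final Thursday of its month — Dec 31 1998 is past the 28th, so '4th Thursday' doesn't fit.
March 1999 ends with Thursday Mar 25 1999.
April 1999 ends with Thursday Apr 29 1999.
May 1999 ends with Thursday May 27 1999.
June 1999 ends with Thursday Jun 24 1999.
Last Thursday of July 1999: Jul 29 1999.

Jul 29 1999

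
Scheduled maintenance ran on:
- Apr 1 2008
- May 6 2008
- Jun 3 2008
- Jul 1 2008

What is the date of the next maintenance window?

Aug 5 2008

All dates are Tuesdays, 35, 28, 28 days apart.
Specifically, the 1st Tuesday of each month.
August 2008 — 1st Tuesday is Aug 5 2008.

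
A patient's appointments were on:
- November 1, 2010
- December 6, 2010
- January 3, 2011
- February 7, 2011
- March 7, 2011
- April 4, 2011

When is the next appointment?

These are Mondays at 28- or 35-day spacing (35, 28, 35, 28, 28).
The pattern: 1st Monday of the month.
1st Monday of May 2011: May 2, 2011.

May 2, 2011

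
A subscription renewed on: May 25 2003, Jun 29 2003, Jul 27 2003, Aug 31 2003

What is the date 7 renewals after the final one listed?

Mar 28 2004

All Sundays; the gaps (35, 28, 35) vary with month length.
This is the last Sunday of each month.
September 2003 ends with Sunday Sep 28 2003.
October 2003 ends with Sunday Oct 26 2003.
Last Sunday of November 2003: Nov 30 2003.
Last Sunday of December 2003: Dec 28 2003.
Last Sunday of January 2004: Jan 25 2004.
February 2004 ends with Sunday Feb 29 2004.
Last Sunday of March 2004: Mar 28 2004.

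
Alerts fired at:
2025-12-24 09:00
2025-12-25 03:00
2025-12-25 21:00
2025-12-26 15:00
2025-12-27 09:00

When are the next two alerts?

Gaps: 18, 18, 18, 18 hours — each event is 18 hours after the previous one.
2025-12-27 09:00 + 18 h = 2025-12-28 03:00.
2025-12-28 03:00 + 18 h = 2025-12-28 21:00.

2025-12-28 03:00, 2025-12-28 21:00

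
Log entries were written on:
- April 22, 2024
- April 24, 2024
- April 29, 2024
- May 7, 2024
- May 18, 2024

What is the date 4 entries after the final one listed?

The spacing grows by 3 each time: 2, 5, 8, 11 days.
Next gap: 14 days. May 18, 2024 + 14 days = June 1, 2024.
Next gap: 17 days. June 1, 2024 + 17 days = June 18, 2024.
Next gap: 20 days. June 18, 2024 + 20 days = July 8, 2024.
Next gap: 23 days. July 8, 2024 + 23 days = July 31, 2024.

July 31, 2024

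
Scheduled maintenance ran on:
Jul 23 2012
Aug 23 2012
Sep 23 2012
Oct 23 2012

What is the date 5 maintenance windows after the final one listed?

Each date is the 23rd; the gaps (31, 31, 30) track the month lengths.
The rule is the 23rd of each month.
November 2012: Nov 23 2012.
December 2012: Dec 23 2012.
Next: January 2013 → Jan 23 2013.
February 2013: Feb 23 2013.
Next: March 2013 → Mar 23 2013.

Mar 23 2013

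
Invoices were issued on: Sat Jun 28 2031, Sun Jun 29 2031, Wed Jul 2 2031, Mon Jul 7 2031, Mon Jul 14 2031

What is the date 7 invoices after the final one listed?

Mon Oct 27 2031

The spacing grows by 2 each time: 1, 3, 5, 7 days.
Next gap: 9 days. Mon Jul 14 2031 + 9 days = Wed Jul 23 2031.
Next gap: 11 days. Wed Jul 23 2031 + 11 days = Sun Aug 3 2031.
Next gap: 13 days. Sun Aug 3 2031 + 13 days = Sat Aug 16 2031.
Next gap: 15 days. Sat Aug 16 2031 + 15 days = Sun Aug 31 2031.
Next gap: 17 days. Sun Aug 31 2031 + 17 days = Wed Sep 17 2031.
Next gap: 19 days. Wed Sep 17 2031 + 19 days = Mon Oct 6 2031.
Next gap: 21 days. Mon Oct 6 2031 + 21 days = Mon Oct 27 2031.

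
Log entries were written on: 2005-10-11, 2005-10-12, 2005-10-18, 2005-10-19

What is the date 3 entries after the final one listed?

Every event lands on a Tuesday or Wednesday (gaps cycle 1, 6, 1).
So the schedule is: every Tuesday and Wednesday.
Next Tuesday: 2005-10-25.
The following Wednesday is 2005-10-26.
The following Tuesday is 2005-11-01.

2005-11-01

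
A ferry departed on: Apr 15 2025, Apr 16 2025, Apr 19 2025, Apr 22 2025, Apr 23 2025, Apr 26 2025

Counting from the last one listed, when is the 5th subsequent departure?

Every event lands on a Tuesday or Wednesday or Saturday (gaps cycle 1, 3, 3, 1, 3).
So the schedule is: every Tuesday, Wednesday and Saturday.
The following Tuesday is Apr 29 2025.
The following Wednesday is Apr 30 2025.
Next Saturday: May 3 2025.
The following Tuesday is May 6 2025.
Next Wednesday: May 7 2025.

May 7 2025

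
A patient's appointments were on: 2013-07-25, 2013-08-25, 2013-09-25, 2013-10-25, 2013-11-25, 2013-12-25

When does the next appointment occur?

The day-of-month is always 25 (31, 31, 30, 31, 30 days between events).
So this recurs on the 25th of each month.
January 2014: 2014-01-25.

2014-01-25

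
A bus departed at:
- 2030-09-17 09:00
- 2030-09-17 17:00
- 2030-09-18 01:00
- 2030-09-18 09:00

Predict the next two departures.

The interval is a steady 8 hours (8, 8, 8).
2030-09-18 09:00 + 8 h = 2030-09-18 17:00.
2030-09-18 17:00 + 8 h = 2030-09-19 01:00.

2030-09-18 17:00, 2030-09-19 01:00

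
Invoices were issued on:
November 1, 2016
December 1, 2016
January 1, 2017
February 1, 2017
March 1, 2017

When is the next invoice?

April 1, 2017

The day-of-month is always 1 (30, 31, 31, 28 days between events).
So this recurs on the 1st of each month.
April 2017: April 1, 2017.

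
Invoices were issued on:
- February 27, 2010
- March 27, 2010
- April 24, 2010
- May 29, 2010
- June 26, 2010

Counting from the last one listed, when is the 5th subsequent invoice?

November 27, 2010

These are Saturdays with 28, 28, 35, 28-day gaps.
Each is the final Saturday of its month — May 29, 2010 is past the 28th, so '4th Saturday' doesn't fit.
July 2010 ends with Saturday July 31, 2010.
Last Saturday of August 2010: August 28, 2010.
September 2010 ends with Saturday September 25, 2010.
October 2010 ends with Saturday October 30, 2010.
Last Saturday of November 2010: November 27, 2010.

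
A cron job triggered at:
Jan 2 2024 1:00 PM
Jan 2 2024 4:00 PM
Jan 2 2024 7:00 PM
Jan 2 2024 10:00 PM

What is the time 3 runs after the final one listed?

Jan 3 2024 7:00 AM

Spacing: 3, 3, 3 h — constant 3 h.
Jan 2 2024 10:00 PM + 3 h = Jan 3 2024 1:00 AM.
Jan 3 2024 1:00 AM + 3 h = Jan 3 2024 4:00 AM.
Jan 3 2024 4:00 AM + 3 h = Jan 3 2024 7:00 AM.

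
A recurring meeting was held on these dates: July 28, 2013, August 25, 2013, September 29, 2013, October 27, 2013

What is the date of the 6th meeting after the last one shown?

Every date is a Sunday; gaps 28, 35, 28 days.
Each is the last Sunday of its month (at least one falls on the 29th or later, ruling out '4th Sunday').
November 2013 ends with Sunday November 24, 2013.
December 2013 ends with Sunday December 29, 2013.
Last Sunday of January 2014: January 26, 2014.
February 2014 ends with Sunday February 23, 2014.
March 2014 ends with Sunday March 30, 2014.
Last Sunday of April 2014: April 27, 2014.

April 27, 2014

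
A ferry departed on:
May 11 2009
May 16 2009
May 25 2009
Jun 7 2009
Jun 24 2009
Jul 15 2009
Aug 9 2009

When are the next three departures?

Gaps: 5, 9, 13, 17, 21, 25 days — each gap is 4 larger than the previous one.
Next gap: 29 days. Aug 9 2009 + 29 days = Sep 7 2009.
Next gap: 33 days. Sep 7 2009 + 33 days = Oct 10 2009.
Next gap: 37 days. Oct 10 2009 + 37 days = Nov 16 2009.

Sep 7 2009, Oct 10 2009, Nov 16 2009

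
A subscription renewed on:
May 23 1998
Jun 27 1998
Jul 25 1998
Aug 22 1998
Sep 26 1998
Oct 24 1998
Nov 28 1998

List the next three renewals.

Gaps: 35, 28, 28, 35, 28, 35 days — a mix of 28 and 35. Every date is a Saturday.
Each is the 4th Saturday of its month.
December 1998 — 4th Saturday is Dec 26 1998.
4th Saturday of January 1999: Jan 23 1999.
February 1999 — 4th Saturday is Feb 27 1999.

Dec 26 1998, Jan 23 1999, Feb 27 1999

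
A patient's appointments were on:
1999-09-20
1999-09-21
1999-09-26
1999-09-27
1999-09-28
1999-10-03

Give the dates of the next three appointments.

The gap pattern 1, 5, 1, 1, 5 repeats every 3 events.
These are the Mondays, Tuesdays and Sundays of each week.
The following Monday is 1999-10-04.
Next Tuesday: 1999-10-05.
Next Sunday: 1999-10-10.

1999-10-04, 1999-10-05, 1999-10-10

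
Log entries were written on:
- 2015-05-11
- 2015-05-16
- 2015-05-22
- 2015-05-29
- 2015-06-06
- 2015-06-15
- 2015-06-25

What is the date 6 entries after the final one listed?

2015-09-14

Intervals are 5, 6, 7, 8, 9, 10 days — an arithmetic progression with common difference 1.
Next gap: 11 days. 2015-06-25 + 11 days = 2015-07-06.
Next gap: 12 days. 2015-07-06 + 12 days = 2015-07-18.
Next gap: 13 days. 2015-07-18 + 13 days = 2015-07-31.
Next gap: 14 days. 2015-07-31 + 14 days = 2015-08-14.
Next gap: 15 days. 2015-08-14 + 15 days = 2015-08-29.
Next gap: 16 days. 2015-08-29 + 16 days = 2015-09-14.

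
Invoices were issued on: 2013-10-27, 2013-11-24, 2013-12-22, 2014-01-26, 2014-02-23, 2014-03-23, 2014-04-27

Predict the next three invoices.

All dates are Sundays, 28, 28, 35, 28, 28, 35 days apart.
Specifically, the 4th Sunday of each month.
May 2014 — 4th Sunday is 2014-05-25.
June 2014 — 4th Sunday is 2014-06-22.
July 2014 — 4th Sunday is 2014-07-27.

2014-05-25, 2014-06-22, 2014-07-27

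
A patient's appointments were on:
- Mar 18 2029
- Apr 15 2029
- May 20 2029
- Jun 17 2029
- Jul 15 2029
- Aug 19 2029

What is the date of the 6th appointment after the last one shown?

Gaps: 28, 35, 28, 28, 35 days — a mix of 28 and 35. Every date is a Sunday.
Each is the 3rd Sunday of its month.
3rd Sunday of September 2029: Sep 16 2029.
October 2029 — 3rd Sunday is Oct 21 2029.
November 2029 — 3rd Sunday is Nov 18 2029.
December 2029 — 3rd Sunday is Dec 16 2029.
3rd Sunday of January 2030: Jan 20 2030.
3rd Sunday of February 2030: Feb 17 2030.

Feb 17 2030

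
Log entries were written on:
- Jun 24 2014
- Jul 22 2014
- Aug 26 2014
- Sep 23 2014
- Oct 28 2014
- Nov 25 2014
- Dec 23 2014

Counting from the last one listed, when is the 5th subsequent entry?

Gaps: 28, 35, 28, 35, 28, 28 days — a mix of 28 and 35. Every date is a Tuesday.
Each is the 4th Tuesday of its month.
4th Tuesday of January 2015: Jan 27 2015.
4th Tuesday of February 2015: Feb 24 2015.
4th Tuesday of March 2015: Mar 24 2015.
April 2015 — 4th Tuesday is Apr 28 2015.
4th Tuesday of May 2015: May 26 2015.

May 26 2015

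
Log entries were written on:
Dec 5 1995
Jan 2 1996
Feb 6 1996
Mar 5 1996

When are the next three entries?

Apr 2 1996, May 7 1996, Jun 4 1996

These are Tuesdays at 28- or 35-day spacing (28, 35, 28).
The pattern: 1st Tuesday of the month.
1st Tuesday of April 1996: Apr 2 1996.
1st Tuesday of May 1996: May 7 1996.
1st Tuesday of June 1996: Jun 4 1996.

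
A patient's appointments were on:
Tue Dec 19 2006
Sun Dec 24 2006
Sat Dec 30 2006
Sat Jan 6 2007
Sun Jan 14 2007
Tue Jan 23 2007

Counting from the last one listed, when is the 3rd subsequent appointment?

Intervals are 5, 6, 7, 8, 9 days — an arithmetic progression with common difference 1.
Next gap: 10 days. Tue Jan 23 2007 + 10 days = Fri Feb 2 2007.
Next gap: 11 days. Fri Feb 2 2007 + 11 days = Tue Feb 13 2007.
Next gap: 12 days. Tue Feb 13 2007 + 12 days = Sun Feb 25 2007.

Sun Feb 25 2007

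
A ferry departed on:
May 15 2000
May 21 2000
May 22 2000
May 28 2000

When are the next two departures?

May 29 2000, Jun 4 2000

The gap pattern 6, 1, 6 repeats every 2 events.
These are the Mondays and Sundays of each week.
The following Monday is May 29 2000.
The following Sunday is Jun 4 2000.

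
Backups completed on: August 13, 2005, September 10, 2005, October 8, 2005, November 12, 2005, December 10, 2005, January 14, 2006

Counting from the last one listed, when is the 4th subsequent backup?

May 13, 2006

These are Saturdays at 28- or 35-day spacing (28, 28, 35, 28, 35).
The pattern: 2nd Saturday of the month.
2nd Saturday of February 2006: February 11, 2006.
2nd Saturday of March 2006: March 11, 2006.
2nd Saturday of April 2006: April 8, 2006.
2nd Saturday of May 2006: May 13, 2006.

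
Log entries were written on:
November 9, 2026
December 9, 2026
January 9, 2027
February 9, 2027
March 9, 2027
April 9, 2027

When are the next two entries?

Each date is the 9th; the gaps (30, 31, 31, 28, 31) track the month lengths.
The rule is the 9th of each month.
Next: May 2027 → May 9, 2027.
Next: June 2027 → June 9, 2027.

May 9, 2027; June 9, 2027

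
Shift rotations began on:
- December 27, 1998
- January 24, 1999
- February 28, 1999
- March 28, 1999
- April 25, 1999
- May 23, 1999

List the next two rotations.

Gaps: 28, 35, 28, 28, 28 days — a mix of 28 and 35. Every date is a Sunday.
Each is the 4th Sunday of its month.
June 1999 — 4th Sunday is June 27, 1999.
4th Sunday of July 1999: July 25, 1999.

June 27, 1999; July 25, 1999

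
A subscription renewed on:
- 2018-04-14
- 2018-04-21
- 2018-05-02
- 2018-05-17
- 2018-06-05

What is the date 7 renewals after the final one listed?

The spacing grows by 4 each time: 7, 11, 15, 19 days.
Next gap: 23 days. 2018-06-05 + 23 days = 2018-06-28.
Next gap: 27 days. 2018-06-28 + 27 days = 2018-07-25.
Next gap: 31 days. 2018-07-25 + 31 days = 2018-08-25.
Next gap: 35 days. 2018-08-25 + 35 days = 2018-09-29.
Next gap: 39 days. 2018-09-29 + 39 days = 2018-11-07.
Next gap: 43 days. 2018-11-07 + 43 days = 2018-12-20.
Next gap: 47 days. 2018-12-20 + 47 days = 2019-02-05.

2019-02-05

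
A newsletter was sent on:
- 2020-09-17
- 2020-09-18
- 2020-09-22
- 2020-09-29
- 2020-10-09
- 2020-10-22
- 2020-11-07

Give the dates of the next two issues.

Gaps: 1, 4, 7, 10, 13, 16 days — each gap is 3 larger than the previous one.
Next gap: 19 days. 2020-11-07 + 19 days = 2020-11-26.
Next gap: 22 days. 2020-11-26 + 22 days = 2020-12-18.

2020-11-26, 2020-12-18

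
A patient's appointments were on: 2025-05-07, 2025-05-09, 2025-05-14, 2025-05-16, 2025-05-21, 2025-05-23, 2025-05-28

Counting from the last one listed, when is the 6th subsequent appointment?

Every event lands on a Wednesday or Friday (gaps cycle 2, 5, 2, 5, 2, 5).
So the schedule is: every Wednesday and Friday.
The following Friday is 2025-05-30.
The following Wednesday is 2025-06-04.
Next Friday: 2025-06-06.
The following Wednesday is 2025-06-11.
Next Friday: 2025-06-13.
Next Wednesday: 2025-06-18.

2025-06-18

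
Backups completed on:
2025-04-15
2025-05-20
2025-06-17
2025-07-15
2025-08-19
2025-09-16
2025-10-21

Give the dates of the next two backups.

All dates are Tuesdays, 35, 28, 28, 35, 28, 35 days apart.
Specifically, the 3rd Tuesday of each month.
November 2025 — 3rd Tuesday is 2025-11-18.
December 2025 — 3rd Tuesday is 2025-12-16.

2025-11-18, 2025-12-16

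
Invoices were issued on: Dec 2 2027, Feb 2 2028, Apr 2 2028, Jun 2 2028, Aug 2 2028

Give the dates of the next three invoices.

Oct 2 2028, Dec 2 2028, Feb 2 2029

The day-of-month is always 2 (62, 60, 61, 61 days between events).
So this recurs on the 2nd of every 2 months.
Next: October 2028 → Oct 2 2028.
December 2028: Dec 2 2028.
Next: February 2029 → Feb 2 2029.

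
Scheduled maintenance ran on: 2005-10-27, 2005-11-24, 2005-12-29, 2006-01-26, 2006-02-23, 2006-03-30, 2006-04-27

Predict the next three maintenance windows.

All Thursdays; the gaps (28, 35, 28, 28, 35, 28) vary with month length.
This is the last Thursday of each month.
Last Thursday of May 2006: 2006-05-25.
June 2006 ends with Thursday 2006-06-29.
Last Thursday of July 2006: 2006-07-27.

2006-05-25, 2006-06-29, 2006-07-27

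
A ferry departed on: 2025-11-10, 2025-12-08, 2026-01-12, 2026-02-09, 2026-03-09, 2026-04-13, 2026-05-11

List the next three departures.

2026-06-08, 2026-07-13, 2026-08-10

Gaps: 28, 35, 28, 28, 35, 28 days — a mix of 28 and 35. Every date is a Monday.
Each is the 2nd Monday of its month.
June 2026 — 2nd Monday is 2026-06-08.
July 2026 — 2nd Monday is 2026-07-13.
August 2026 — 2nd Monday is 2026-08-10.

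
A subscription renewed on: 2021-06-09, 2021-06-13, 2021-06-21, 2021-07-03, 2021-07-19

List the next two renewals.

2021-08-08, 2021-09-01

The spacing grows by 4 each time: 4, 8, 12, 16 days.
Next gap: 20 days. 2021-07-19 + 20 days = 2021-08-08.
Next gap: 24 days. 2021-08-08 + 24 days = 2021-09-01.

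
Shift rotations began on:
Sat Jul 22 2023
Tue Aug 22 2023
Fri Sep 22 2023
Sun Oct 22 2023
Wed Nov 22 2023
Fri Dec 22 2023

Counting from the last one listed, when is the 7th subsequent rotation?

Gaps: 31, 31, 30, 31, 30 days — not constant. Every event is on the 22nd of the month.
Pattern: the 22nd of each month.
January 2024: Mon Jan 22 2024.
Next: February 2024 → Thu Feb 22 2024.
March 2024: Fri Mar 22 2024.
April 2024: Mon Apr 22 2024.
Next: May 2024 → Wed May 22 2024.
June 2024: Sat Jun 22 2024.
Next: July 2024 → Mon Jul 22 2024.

Mon Jul 22 2024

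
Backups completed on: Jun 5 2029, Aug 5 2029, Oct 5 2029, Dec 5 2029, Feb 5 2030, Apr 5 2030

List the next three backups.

Jun 5 2030, Aug 5 2030, Oct 5 2030

Each date is the 5th; the gaps (61, 61, 61, 62, 59) track the month lengths.
The rule is the 5th of every 2 months.
Next: June 2030 → Jun 5 2030.
August 2030: Aug 5 2030.
Next: October 2030 → Oct 5 2030.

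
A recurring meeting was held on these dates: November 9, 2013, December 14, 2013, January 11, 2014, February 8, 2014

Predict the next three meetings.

March 8, 2014; April 12, 2014; May 10, 2014

These are Saturdays at 28- or 35-day spacing (35, 28, 28).
The pattern: 2nd Saturday of the month.
2nd Saturday of March 2014: March 8, 2014.
April 2014 — 2nd Saturday is April 12, 2014.
May 2014 — 2nd Saturday is May 10, 2014.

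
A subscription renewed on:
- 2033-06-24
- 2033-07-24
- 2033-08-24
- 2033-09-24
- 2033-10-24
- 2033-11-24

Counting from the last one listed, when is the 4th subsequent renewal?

2034-03-24

The day-of-month is always 24 (30, 31, 31, 30, 31 days between events).
So this recurs on the 24th of each month.
Next: December 2033 → 2033-12-24.
Next: January 2034 → 2034-01-24.
February 2034: 2034-02-24.
Next: March 2034 → 2034-03-24.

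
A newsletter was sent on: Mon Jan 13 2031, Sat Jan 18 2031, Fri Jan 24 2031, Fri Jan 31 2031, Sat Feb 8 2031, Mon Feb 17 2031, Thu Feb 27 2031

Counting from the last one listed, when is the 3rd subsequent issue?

Intervals are 5, 6, 7, 8, 9, 10 days — an arithmetic progression with common difference 1.
Next gap: 11 days. Thu Feb 27 2031 + 11 days = Mon Mar 10 2031.
Next gap: 12 days. Mon Mar 10 2031 + 12 days = Sat Mar 22 2031.
Next gap: 13 days. Sat Mar 22 2031 + 13 days = Fri Apr 4 2031.

Fri Apr 4 2031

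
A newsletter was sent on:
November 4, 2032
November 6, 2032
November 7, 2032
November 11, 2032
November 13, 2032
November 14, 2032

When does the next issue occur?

November 18, 2032

Every event lands on a Thursday or Saturday or Sunday (gaps cycle 2, 1, 4, 2, 1).
So the schedule is: every Thursday, Saturday and Sunday.
The following Thursday is November 18, 2032.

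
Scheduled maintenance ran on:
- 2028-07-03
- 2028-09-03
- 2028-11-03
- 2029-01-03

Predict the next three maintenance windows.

2029-03-03, 2029-05-03, 2029-07-03

Each date is the 3rd; the gaps (62, 61, 61) track the month lengths.
The rule is the 3rd of every 2 months.
Next: March 2029 → 2029-03-03.
Next: May 2029 → 2029-05-03.
Next: July 2029 → 2029-07-03.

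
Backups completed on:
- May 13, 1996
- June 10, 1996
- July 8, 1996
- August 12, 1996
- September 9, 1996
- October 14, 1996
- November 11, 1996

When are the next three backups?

Gaps: 28, 28, 35, 28, 35, 28 days — a mix of 28 and 35. Every date is a Monday.
Each is the 2nd Monday of its month.
December 1996 — 2nd Monday is December 9, 1996.
January 1997 — 2nd Monday is January 13, 1997.
February 1997 — 2nd Monday is February 10, 1997.

December 9, 1996; January 13, 1997; February 10, 1997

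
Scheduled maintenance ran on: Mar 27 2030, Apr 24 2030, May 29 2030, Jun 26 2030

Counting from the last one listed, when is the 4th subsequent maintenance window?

Oct 30 2030

These are Wednesdays with 28, 35, 28-day gaps.
Each is the final Wednesday of its month — May 29 2030 is past the 28th, so '4th Wednesday' doesn't fit.
July 2030 ends with Wednesday Jul 31 2030.
Last Wednesday of August 2030: Aug 28 2030.
September 2030 ends with Wednesday Sep 25 2030.
Last Wednesday of October 2030: Oct 30 2030.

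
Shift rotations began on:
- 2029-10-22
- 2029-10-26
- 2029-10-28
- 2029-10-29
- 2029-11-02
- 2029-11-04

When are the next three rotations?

Every event lands on a Monday or Friday or Sunday (gaps cycle 4, 2, 1, 4, 2).
So the schedule is: every Monday, Friday and Sunday.
The following Monday is 2029-11-05.
Next Friday: 2029-11-09.
Next Sunday: 2029-11-11.

2029-11-05, 2029-11-09, 2029-11-11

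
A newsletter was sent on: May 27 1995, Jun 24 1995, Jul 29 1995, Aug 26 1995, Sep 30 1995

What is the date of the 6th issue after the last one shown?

All Saturdays; the gaps (28, 35, 28, 35) vary with month length.
This is the last Saturday of each month.
October 1995 ends with Saturday Oct 28 1995.
November 1995 ends with Saturday Nov 25 1995.
Last Saturday of December 1995: Dec 30 1995.
January 1996 ends with Saturday Jan 27 1996.
February 1996 ends with Saturday Feb 24 1996.
March 1996 ends with Saturday Mar 30 1996.

Mar 30 1996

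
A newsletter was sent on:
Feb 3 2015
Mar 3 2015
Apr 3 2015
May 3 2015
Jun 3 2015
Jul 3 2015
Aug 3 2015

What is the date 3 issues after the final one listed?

Nov 3 2015

The day-of-month is always 3 (28, 31, 30, 31, 30, 31 days between events).
So this recurs on the 3rd of each month.
Next: September 2015 → Sep 3 2015.
Next: October 2015 → Oct 3 2015.
November 2015: Nov 3 2015.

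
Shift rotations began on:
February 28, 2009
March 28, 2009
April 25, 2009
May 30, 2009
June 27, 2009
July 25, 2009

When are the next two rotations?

August 29, 2009; September 26, 2009

All Saturdays; the gaps (28, 28, 35, 28, 28) vary with month length.
This is the last Saturday of each month.
Last Saturday of August 2009: August 29, 2009.
September 2009 ends with Saturday September 26, 2009.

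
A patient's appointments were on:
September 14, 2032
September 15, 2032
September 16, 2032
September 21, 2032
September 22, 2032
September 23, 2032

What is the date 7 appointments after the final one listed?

Gaps: 1, 1, 5, 1, 1 days — not constant, but cyclic with period 3.
The events fall on every Tuesday, Wednesday and Thursday.
The following Tuesday is September 28, 2032.
The following Wednesday is September 29, 2032.
The following Thursday is September 30, 2032.
Next Tuesday: October 5, 2032.
The following Wednesday is October 6, 2032.
The following Thursday is October 7, 2032.
The following Tuesday is October 12, 2032.

October 12, 2032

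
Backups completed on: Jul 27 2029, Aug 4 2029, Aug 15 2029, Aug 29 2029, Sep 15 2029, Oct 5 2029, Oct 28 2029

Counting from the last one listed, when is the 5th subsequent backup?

Intervals are 8, 11, 14, 17, 20, 23 days — an arithmetic progression with common difference 3.
Next gap: 26 days. Oct 28 2029 + 26 days = Nov 23 2029.
Next gap: 29 days. Nov 23 2029 + 29 days = Dec 22 2029.
Next gap: 32 days. Dec 22 2029 + 32 days = Jan 23 2030.
Next gap: 35 days. Jan 23 2030 + 35 days = Feb 27 2030.
Next gap: 38 days. Feb 27 2030 + 38 days = Apr 6 2030.

Apr 6 2030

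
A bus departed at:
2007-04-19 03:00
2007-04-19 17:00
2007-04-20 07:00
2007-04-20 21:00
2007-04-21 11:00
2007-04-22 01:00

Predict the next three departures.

The interval is a steady 14 hours (14, 14, 14, 14, 14).
2007-04-22 01:00 + 14 h = 2007-04-22 15:00.
2007-04-22 15:00 + 14 h = 2007-04-23 05:00.
2007-04-23 05:00 + 14 h = 2007-04-23 19:00.

2007-04-22 15:00, 2007-04-23 05:00, 2007-04-23 19:00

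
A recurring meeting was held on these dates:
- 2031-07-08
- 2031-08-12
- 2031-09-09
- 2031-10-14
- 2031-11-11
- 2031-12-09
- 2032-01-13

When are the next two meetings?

2032-02-10, 2032-03-09

Gaps: 35, 28, 35, 28, 28, 35 days — a mix of 28 and 35. Every date is a Tuesday.
Each is the 2nd Tuesday of its month.
2nd Tuesday of February 2032: 2032-02-10.
2nd Tuesday of March 2032: 2032-03-09.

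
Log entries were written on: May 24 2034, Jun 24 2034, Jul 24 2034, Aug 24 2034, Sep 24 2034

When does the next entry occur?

The day-of-month is always 24 (31, 30, 31, 31 days between events).
So this recurs on the 24th of each month.
Next: October 2034 → Oct 24 2034.

Oct 24 2034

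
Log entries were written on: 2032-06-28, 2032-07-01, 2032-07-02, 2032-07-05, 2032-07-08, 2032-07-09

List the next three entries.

Every event lands on a Monday or Thursday or Friday (gaps cycle 3, 1, 3, 3, 1).
So the schedule is: every Monday, Thursday and Friday.
Next Monday: 2032-07-12.
The following Thursday is 2032-07-15.
Next Friday: 2032-07-16.

2032-07-12, 2032-07-15, 2032-07-16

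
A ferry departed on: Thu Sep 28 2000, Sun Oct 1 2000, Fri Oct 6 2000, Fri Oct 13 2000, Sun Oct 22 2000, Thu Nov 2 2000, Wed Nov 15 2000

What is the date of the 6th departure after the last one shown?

Thu Mar 15 2001

Intervals are 3, 5, 7, 9, 11, 13 days — an arithmetic progression with common difference 2.
Next gap: 15 days. Wed Nov 15 2000 + 15 days = Thu Nov 30 2000.
Next gap: 17 days. Thu Nov 30 2000 + 17 days = Sun Dec 17 2000.
Next gap: 19 days. Sun Dec 17 2000 + 19 days = Fri Jan 5 2001.
Next gap: 21 days. Fri Jan 5 2001 + 21 days = Fri Jan 26 2001.
Next gap: 23 days. Fri Jan 26 2001 + 23 days = Sun Feb 18 2001.
Next gap: 25 days. Sun Feb 18 2001 + 25 days = Thu Mar 15 2001.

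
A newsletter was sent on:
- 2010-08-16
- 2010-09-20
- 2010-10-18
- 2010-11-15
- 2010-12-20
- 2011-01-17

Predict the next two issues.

2011-02-21, 2011-03-21

Gaps: 35, 28, 28, 35, 28 days — a mix of 28 and 35. Every date is a Monday.
Each is the 3rd Monday of its month.
February 2011 — 3rd Monday is 2011-02-21.
3rd Monday of March 2011: 2011-03-21.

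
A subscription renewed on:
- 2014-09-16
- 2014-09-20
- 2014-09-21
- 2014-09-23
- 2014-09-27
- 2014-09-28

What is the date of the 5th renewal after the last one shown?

Gaps: 4, 1, 2, 4, 1 days — not constant, but cyclic with period 3.
The events fall on every Tuesday, Saturday and Sunday.
Next Tuesday: 2014-09-30.
Next Saturday: 2014-10-04.
Next Sunday: 2014-10-05.
Next Tuesday: 2014-10-07.
The following Saturday is 2014-10-11.

2014-10-11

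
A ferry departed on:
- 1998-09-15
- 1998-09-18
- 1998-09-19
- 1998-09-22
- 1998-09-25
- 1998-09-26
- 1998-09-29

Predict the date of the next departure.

1998-10-02

The gap pattern 3, 1, 3, 3, 1, 3 repeats every 3 events.
These are the Tuesdays, Fridays and Saturdays of each week.
The following Friday is 1998-10-02.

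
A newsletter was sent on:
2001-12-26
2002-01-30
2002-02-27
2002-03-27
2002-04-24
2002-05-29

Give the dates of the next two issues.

2002-06-26, 2002-07-31

These are Wednesdays with 35, 28, 28, 28, 35-day gaps.
Each is the final Wednesday of its month — 2002-01-30 is past the 28th, so '4th Wednesday' doesn't fit.
June 2002 ends with Wednesday 2002-06-26.
Last Wednesday of July 2002: 2002-07-31.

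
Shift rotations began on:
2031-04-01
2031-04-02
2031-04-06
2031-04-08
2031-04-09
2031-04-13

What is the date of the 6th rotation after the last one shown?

2031-04-27

Every event lands on a Tuesday or Wednesday or Sunday (gaps cycle 1, 4, 2, 1, 4).
So the schedule is: every Tuesday, Wednesday and Sunday.
Next Tuesday: 2031-04-15.
Next Wednesday: 2031-04-16.
The following Sunday is 2031-04-20.
The following Tuesday is 2031-04-22.
The following Wednesday is 2031-04-23.
Next Sunday: 2031-04-27.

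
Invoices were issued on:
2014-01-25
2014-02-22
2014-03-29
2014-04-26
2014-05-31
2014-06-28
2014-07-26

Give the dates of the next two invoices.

2014-08-30, 2014-09-27

These are Saturdays with 28, 35, 28, 35, 28, 28-day gaps.
Each is the final Saturday of its month — 2014-03-29 is past the 28th, so '4th Saturday' doesn't fit.
August 2014 ends with Saturday 2014-08-30.
Last Saturday of September 2014: 2014-09-27.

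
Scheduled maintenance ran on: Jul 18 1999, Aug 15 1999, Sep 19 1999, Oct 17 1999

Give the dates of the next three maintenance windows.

Nov 21 1999, Dec 19 1999, Jan 16 2000

These are Sundays at 28- or 35-day spacing (28, 35, 28).
The pattern: 3rd Sunday of the month.
3rd Sunday of November 1999: Nov 21 1999.
December 1999 — 3rd Sunday is Dec 19 1999.
3rd Sunday of January 2000: Jan 16 2000.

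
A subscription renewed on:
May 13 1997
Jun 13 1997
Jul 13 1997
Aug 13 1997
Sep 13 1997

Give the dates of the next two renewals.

Oct 13 1997, Nov 13 1997

Gaps: 31, 30, 31, 31 days — not constant. Every event is on the 13th of the month.
Pattern: the 13th of each month.
October 1997: Oct 13 1997.
November 1997: Nov 13 1997.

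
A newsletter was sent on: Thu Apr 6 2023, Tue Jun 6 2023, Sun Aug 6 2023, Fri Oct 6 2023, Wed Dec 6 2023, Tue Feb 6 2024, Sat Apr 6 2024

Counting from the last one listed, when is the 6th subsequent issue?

The day-of-month is always 6 (61, 61, 61, 61, 62, 60 days between events).
So this recurs on the 6th of every 2 months.
June 2024: Thu Jun 6 2024.
August 2024: Tue Aug 6 2024.
Next: October 2024 → Sun Oct 6 2024.
December 2024: Fri Dec 6 2024.
February 2025: Thu Feb 6 2025.
Next: April 2025 → Sun Apr 6 2025.

Sun Apr 6 2025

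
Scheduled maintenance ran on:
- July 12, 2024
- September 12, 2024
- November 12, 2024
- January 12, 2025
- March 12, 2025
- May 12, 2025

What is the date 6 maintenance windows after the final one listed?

Gaps: 62, 61, 61, 59, 61 days — not constant. Every event is on the 12th of the month.
Pattern: the 12th of every 2 months.
July 2025: July 12, 2025.
September 2025: September 12, 2025.
November 2025: November 12, 2025.
January 2026: January 12, 2026.
March 2026: March 12, 2026.
Next: May 2026 → May 12, 2026.

May 12, 2026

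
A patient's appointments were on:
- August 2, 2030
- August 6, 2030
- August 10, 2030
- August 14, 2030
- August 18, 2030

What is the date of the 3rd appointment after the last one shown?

August 30, 2030

Every event comes 4 days after the last (4, 4, 4, 4).
August 18, 2030 + 4 days = August 22, 2030.
August 22, 2030 + 4 days = August 26, 2030.
August 26, 2030 + 4 days = August 30, 2030.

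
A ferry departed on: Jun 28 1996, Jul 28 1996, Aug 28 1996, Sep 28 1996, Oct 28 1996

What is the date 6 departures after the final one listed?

The day-of-month is always 28 (30, 31, 31, 30 days between events).
So this recurs on the 28th of each month.
November 1996: Nov 28 1996.
December 1996: Dec 28 1996.
January 1997: Jan 28 1997.
February 1997: Feb 28 1997.
March 1997: Mar 28 1997.
Next: April 1997 → Apr 28 1997.

Apr 28 1997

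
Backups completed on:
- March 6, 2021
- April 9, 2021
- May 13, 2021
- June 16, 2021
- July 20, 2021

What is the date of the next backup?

The spacing is 34, 34, 34, 34 days — always 34 days.
July 20, 2021 + 34 days = August 23, 2021.

August 23, 2021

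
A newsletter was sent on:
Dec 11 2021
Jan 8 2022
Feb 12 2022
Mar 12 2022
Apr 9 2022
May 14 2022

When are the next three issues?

These are Saturdays at 28- or 35-day spacing (28, 35, 28, 28, 35).
The pattern: 2nd Saturday of the month.
June 2022 — 2nd Saturday is Jun 11 2022.
July 2022 — 2nd Saturday is Jul 9 2022.
2nd Saturday of August 2022: Aug 13 2022.

Jun 11 2022, Jul 9 2022, Aug 13 2022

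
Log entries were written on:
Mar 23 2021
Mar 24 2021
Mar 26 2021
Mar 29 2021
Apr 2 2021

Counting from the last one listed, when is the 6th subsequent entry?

May 17 2021

The spacing grows by 1 each time: 1, 2, 3, 4 days.
Next gap: 5 days. Apr 2 2021 + 5 days = Apr 7 2021.
Next gap: 6 days. Apr 7 2021 + 6 days = Apr 13 2021.
Next gap: 7 days. Apr 13 2021 + 7 days = Apr 20 2021.
Next gap: 8 days. Apr 20 2021 + 8 days = Apr 28 2021.
Next gap: 9 days. Apr 28 2021 + 9 days = May 7 2021.
Next gap: 10 days. May 7 2021 + 10 days = May 17 2021.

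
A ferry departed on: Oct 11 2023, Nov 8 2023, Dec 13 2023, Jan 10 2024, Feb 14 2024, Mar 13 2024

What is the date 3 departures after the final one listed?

Jun 12 2024

Gaps: 28, 35, 28, 35, 28 days — a mix of 28 and 35. Every date is a Wednesday.
Each is the 2nd Wednesday of its month.
2nd Wednesday of April 2024: Apr 10 2024.
2nd Wednesday of May 2024: May 8 2024.
2nd Wednesday of June 2024: Jun 12 2024.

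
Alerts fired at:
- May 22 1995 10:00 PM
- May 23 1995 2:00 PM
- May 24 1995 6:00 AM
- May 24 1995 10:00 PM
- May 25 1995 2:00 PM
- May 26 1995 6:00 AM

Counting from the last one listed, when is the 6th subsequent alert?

Gaps: 16, 16, 16, 16, 16 hours — each event is 16 hours after the previous one.
May 26 1995 6:00 AM + 16 h = May 26 1995 10:00 PM.
May 26 1995 10:00 PM + 16 h = May 27 1995 2:00 PM.
May 27 1995 2:00 PM + 16 h = May 28 1995 6:00 AM.
May 28 1995 6:00 AM + 16 h = May 28 1995 10:00 PM.
May 28 1995 10:00 PM + 16 h = May 29 1995 2:00 PM.
May 29 1995 2:00 PM + 16 h = May 30 1995 6:00 AM.

May 30 1995 6:00 AM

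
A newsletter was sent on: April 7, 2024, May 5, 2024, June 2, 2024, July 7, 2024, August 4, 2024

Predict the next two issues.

All dates are Sundays, 28, 28, 35, 28 days apart.
Specifically, the 1st Sunday of each month.
September 2024 — 1st Sunday is September 1, 2024.
October 2024 — 1st Sunday is October 6, 2024.

September 1, 2024; October 6, 2024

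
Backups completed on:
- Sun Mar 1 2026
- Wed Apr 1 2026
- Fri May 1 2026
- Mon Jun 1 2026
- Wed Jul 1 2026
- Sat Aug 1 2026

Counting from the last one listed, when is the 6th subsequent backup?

Mon Feb 1 2027

Each date is the 1st; the gaps (31, 30, 31, 30, 31) track the month lengths.
The rule is the 1st of each month.
Next: September 2026 → Tue Sep 1 2026.
October 2026: Thu Oct 1 2026.
Next: November 2026 → Sun Nov 1 2026.
December 2026: Tue Dec 1 2026.
Next: January 2027 → Fri Jan 1 2027.
February 2027: Mon Feb 1 2027.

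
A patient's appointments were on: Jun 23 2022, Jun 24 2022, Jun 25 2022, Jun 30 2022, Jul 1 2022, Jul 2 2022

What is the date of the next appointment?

Jul 7 2022

The gap pattern 1, 1, 5, 1, 1 repeats every 3 events.
These are the Thursdays, Fridays and Saturdays of each week.
The following Thursday is Jul 7 2022.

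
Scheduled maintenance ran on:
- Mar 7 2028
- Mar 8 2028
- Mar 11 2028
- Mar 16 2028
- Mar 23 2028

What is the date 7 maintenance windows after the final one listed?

Jul 6 2028

Intervals are 1, 3, 5, 7 days — an arithmetic progression with common difference 2.
Next gap: 9 days. Mar 23 2028 + 9 days = Apr 1 2028.
Next gap: 11 days. Apr 1 2028 + 11 days = Apr 12 2028.
Next gap: 13 days. Apr 12 2028 + 13 days = Apr 25 2028.
Next gap: 15 days. Apr 25 2028 + 15 days = May 10 2028.
Next gap: 17 days. May 10 2028 + 17 days = May 27 2028.
Next gap: 19 days. May 27 2028 + 19 days = Jun 15 2028.
Next gap: 21 days. Jun 15 2028 + 21 days = Jul 6 2028.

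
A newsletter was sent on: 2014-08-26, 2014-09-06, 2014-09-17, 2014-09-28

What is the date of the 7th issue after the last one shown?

2014-12-14

Every event comes 11 days after the last (11, 11, 11).
2014-09-28 + 11 days = 2014-10-09.
2014-10-09 + 11 days = 2014-10-20.
2014-10-20 + 11 days = 2014-10-31.
2014-10-31 + 11 days = 2014-11-11.
2014-11-11 + 11 days = 2014-11-22.
2014-11-22 + 11 days = 2014-12-03.
2014-12-03 + 11 days = 2014-12-14.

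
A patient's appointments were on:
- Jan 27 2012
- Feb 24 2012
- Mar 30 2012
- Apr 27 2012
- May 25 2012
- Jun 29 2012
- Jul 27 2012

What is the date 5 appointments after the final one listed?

Dec 28 2012

Every date is a Friday; gaps 28, 35, 28, 28, 35, 28 days.
Each is the last Friday of its month (at least one falls on the 29th or later, ruling out '4th Friday').
Last Friday of August 2012: Aug 31 2012.
September 2012 ends with Friday Sep 28 2012.
Last Friday of October 2012: Oct 26 2012.
Last Friday of November 2012: Nov 30 2012.
Last Friday of December 2012: Dec 28 2012.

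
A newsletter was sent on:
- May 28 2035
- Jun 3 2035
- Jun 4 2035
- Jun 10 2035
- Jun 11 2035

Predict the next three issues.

Jun 17 2035, Jun 18 2035, Jun 24 2035

Every event lands on a Monday or Sunday (gaps cycle 6, 1, 6, 1).
So the schedule is: every Monday and Sunday.
Next Sunday: Jun 17 2035.
Next Monday: Jun 18 2035.
Next Sunday: Jun 24 2035.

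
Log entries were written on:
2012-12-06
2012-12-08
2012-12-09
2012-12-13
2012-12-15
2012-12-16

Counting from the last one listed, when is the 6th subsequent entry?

Gaps: 2, 1, 4, 2, 1 days — not constant, but cyclic with period 3.
The events fall on every Thursday, Saturday and Sunday.
The following Thursday is 2012-12-20.
The following Saturday is 2012-12-22.
The following Sunday is 2012-12-23.
The following Thursday is 2012-12-27.
Next Saturday: 2012-12-29.
Next Sunday: 2012-12-30.

2012-12-30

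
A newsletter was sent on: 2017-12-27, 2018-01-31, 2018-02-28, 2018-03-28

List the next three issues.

These are Wednesdays with 35, 28, 28-day gaps.
Each is the final Wednesday of its month — 2018-01-31 is past the 28th, so '4th Wednesday' doesn't fit.
April 2018 ends with Wednesday 2018-04-25.
May 2018 ends with Wednesday 2018-05-30.
Last Wednesday of June 2018: 2018-06-27.

2018-04-25, 2018-05-30, 2018-06-27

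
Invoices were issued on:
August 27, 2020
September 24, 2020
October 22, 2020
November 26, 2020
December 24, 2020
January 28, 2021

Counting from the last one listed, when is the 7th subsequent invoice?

These are Thursdays at 28- or 35-day spacing (28, 28, 35, 28, 35).
The pattern: 4th Thursday of the month.
4th Thursday of February 2021: February 25, 2021.
March 2021 — 4th Thursday is March 25, 2021.
4th Thursday of April 2021: April 22, 2021.
May 2021 — 4th Thursday is May 27, 2021.
June 2021 — 4th Thursday is June 24, 2021.
July 2021 — 4th Thursday is July 22, 2021.
August 2021 — 4th Thursday is August 26, 2021.

August 26, 2021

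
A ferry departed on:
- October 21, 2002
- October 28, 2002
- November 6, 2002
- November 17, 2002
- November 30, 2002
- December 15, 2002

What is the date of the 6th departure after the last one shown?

April 26, 2003

Gaps: 7, 9, 11, 13, 15 days — each gap is 2 larger than the previous one.
Next gap: 17 days. December 15, 2002 + 17 days = January 1, 2003.
Next gap: 19 days. January 1, 2003 + 19 days = January 20, 2003.
Next gap: 21 days. January 20, 2003 + 21 days = February 10, 2003.
Next gap: 23 days. February 10, 2003 + 23 days = March 5, 2003.
Next gap: 25 days. March 5, 2003 + 25 days = March 30, 2003.
Next gap: 27 days. March 30, 2003 + 27 days = April 26, 2003.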